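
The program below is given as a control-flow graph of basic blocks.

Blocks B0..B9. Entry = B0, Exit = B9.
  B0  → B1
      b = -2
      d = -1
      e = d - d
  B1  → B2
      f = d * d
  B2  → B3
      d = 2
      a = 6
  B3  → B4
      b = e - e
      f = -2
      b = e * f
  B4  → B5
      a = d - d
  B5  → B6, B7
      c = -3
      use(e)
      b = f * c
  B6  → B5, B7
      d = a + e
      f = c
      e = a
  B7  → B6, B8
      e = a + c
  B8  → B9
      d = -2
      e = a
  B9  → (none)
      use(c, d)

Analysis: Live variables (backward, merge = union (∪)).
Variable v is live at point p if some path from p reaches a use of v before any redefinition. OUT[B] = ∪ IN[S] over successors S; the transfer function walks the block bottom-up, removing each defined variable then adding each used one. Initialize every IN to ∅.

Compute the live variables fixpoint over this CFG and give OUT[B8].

Answer: {c, d}

Working:
Per-block solution:
  B0: | IN={} | OUT={d, e}
  B1: | IN={d, e} | OUT={e}
  B2: | IN={e} | OUT={d, e}
  B3: | IN={d, e} | OUT={d, e, f}
  B4: | IN={d, e, f} | OUT={a, e, f}
  B5: | IN={a, e, f} | OUT={a, c, e}
  B6: | IN={a, c, e} | OUT={a, c, e, f}
  B7: | IN={a, c} | OUT={a, c, e}
  B8: | IN={a, c} | OUT={c, d}
  B9: | IN={c, d} | OUT={}

Merge at B8: OUT[B8] = IN[B9] = {c, d}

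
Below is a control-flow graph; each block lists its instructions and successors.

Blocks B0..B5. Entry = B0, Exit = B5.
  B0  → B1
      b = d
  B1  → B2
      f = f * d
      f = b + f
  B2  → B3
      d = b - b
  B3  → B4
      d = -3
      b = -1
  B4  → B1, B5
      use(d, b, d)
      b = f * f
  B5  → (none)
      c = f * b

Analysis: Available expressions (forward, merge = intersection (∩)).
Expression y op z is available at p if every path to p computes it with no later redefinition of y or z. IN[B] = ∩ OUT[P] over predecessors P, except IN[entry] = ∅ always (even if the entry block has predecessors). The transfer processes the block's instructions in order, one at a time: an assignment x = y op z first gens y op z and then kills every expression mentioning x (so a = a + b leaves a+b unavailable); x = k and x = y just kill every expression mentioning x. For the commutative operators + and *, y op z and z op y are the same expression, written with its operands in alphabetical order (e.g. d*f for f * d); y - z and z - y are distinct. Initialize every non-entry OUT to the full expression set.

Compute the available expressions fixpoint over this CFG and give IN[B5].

Answer: {f*f}

Derivation:
Per-block solution:
  B0:  IN={}  OUT={}
  B1:  IN={}  OUT={}
  B2:  IN={}  OUT={b-b}
  B3:  IN={b-b}  OUT={}
  B4:  IN={}  OUT={f*f}
  B5:  IN={f*f}  OUT={b*f, f*f}

Merge at B5: IN[B5] = OUT[B4] = {f*f}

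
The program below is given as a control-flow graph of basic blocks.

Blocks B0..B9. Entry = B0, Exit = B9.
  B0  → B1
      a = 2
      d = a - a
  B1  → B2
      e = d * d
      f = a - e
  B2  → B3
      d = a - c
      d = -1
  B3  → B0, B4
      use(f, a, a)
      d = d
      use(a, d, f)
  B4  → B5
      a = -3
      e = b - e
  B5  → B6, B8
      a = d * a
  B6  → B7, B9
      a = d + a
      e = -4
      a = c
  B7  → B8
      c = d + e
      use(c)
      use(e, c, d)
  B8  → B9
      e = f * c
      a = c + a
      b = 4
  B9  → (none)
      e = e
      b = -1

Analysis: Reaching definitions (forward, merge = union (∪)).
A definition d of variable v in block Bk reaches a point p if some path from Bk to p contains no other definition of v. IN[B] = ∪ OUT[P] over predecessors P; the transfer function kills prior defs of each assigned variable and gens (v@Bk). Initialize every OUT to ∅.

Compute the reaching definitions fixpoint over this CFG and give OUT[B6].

Converged values:
  B0:  IN={a@B0, d@B3, e@B1, f@B1}  OUT={a@B0, d@B0, e@B1, f@B1}
  B1:  IN={a@B0, d@B0, e@B1, f@B1}  OUT={a@B0, d@B0, e@B1, f@B1}
  B2:  IN={a@B0, d@B0, e@B1, f@B1}  OUT={a@B0, d@B2, e@B1, f@B1}
  B3:  IN={a@B0, d@B2, e@B1, f@B1}  OUT={a@B0, d@B3, e@B1, f@B1}
  B4:  IN={a@B0, d@B3, e@B1, f@B1}  OUT={a@B4, d@B3, e@B4, f@B1}
  B5:  IN={a@B4, d@B3, e@B4, f@B1}  OUT={a@B5, d@B3, e@B4, f@B1}
  B6:  IN={a@B5, d@B3, e@B4, f@B1}  OUT={a@B6, d@B3, e@B6, f@B1}
  B7:  IN={a@B6, d@B3, e@B6, f@B1}  OUT={a@B6, c@B7, d@B3, e@B6, f@B1}
  B8:  IN={a@B5, a@B6, c@B7, d@B3, e@B4, e@B6, f@B1}  OUT={a@B8, b@B8, c@B7, d@B3, e@B8, f@B1}
  B9:  IN={a@B6, a@B8, b@B8, c@B7, d@B3, e@B6, e@B8, f@B1}  OUT={a@B6, a@B8, b@B9, c@B7, d@B3, e@B9, f@B1}

Merge at B6: IN[B6] = OUT[B5] = {a@B5, d@B3, e@B4, f@B1}
Applying B6's transfer function to that IN value gives OUT[B6] (row B6 above).

Answer: {a@B6, d@B3, e@B6, f@B1}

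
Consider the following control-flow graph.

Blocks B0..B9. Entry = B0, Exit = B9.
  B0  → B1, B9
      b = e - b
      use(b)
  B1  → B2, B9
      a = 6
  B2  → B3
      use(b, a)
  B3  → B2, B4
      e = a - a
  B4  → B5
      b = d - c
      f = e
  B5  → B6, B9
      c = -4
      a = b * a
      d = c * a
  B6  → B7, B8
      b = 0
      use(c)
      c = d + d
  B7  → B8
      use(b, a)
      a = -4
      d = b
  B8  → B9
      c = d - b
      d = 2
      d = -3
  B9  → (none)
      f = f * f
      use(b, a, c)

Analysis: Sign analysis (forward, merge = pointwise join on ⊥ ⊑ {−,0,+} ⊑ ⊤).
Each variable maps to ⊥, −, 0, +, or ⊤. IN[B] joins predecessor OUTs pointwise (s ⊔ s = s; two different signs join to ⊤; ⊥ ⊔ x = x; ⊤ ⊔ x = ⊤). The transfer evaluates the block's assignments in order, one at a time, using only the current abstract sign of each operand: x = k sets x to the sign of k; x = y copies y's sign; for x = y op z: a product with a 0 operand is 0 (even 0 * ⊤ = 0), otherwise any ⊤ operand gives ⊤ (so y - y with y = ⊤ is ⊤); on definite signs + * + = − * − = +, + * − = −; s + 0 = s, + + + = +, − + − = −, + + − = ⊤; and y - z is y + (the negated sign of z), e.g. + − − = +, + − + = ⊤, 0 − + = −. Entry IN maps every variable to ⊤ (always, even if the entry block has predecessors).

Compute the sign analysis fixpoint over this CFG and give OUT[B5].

Per-block solution:
  B0:  IN=(all ⊤)  OUT=(all ⊤)
  B1:  IN=(all ⊤)  OUT={a:+; rest ⊤}
  B2:  IN={a:+; rest ⊤}  OUT={a:+; rest ⊤}
  B3:  IN={a:+; rest ⊤}  OUT={a:+; rest ⊤}
  B4:  IN={a:+; rest ⊤}  OUT={a:+; rest ⊤}
  B5:  IN={a:+; rest ⊤}  OUT={c:-; rest ⊤}
  B6:  IN={c:-; rest ⊤}  OUT={b:0; rest ⊤}
  B7:  IN={b:0; rest ⊤}  OUT={a:-, b:0, d:0; rest ⊤}
  B8:  IN={b:0; rest ⊤}  OUT={b:0, d:-; rest ⊤}
  B9:  IN=(all ⊤)  OUT=(all ⊤)

Merge at B5: IN[B5] = OUT[B4] = {a: +, b: ⊤, c: ⊤, d: ⊤, e: ⊤, f: ⊤}
Applying B5's transfer function to that IN value gives OUT[B5] (row B5 above).

Answer: {a: ⊤, b: ⊤, c: -, d: ⊤, e: ⊤, f: ⊤}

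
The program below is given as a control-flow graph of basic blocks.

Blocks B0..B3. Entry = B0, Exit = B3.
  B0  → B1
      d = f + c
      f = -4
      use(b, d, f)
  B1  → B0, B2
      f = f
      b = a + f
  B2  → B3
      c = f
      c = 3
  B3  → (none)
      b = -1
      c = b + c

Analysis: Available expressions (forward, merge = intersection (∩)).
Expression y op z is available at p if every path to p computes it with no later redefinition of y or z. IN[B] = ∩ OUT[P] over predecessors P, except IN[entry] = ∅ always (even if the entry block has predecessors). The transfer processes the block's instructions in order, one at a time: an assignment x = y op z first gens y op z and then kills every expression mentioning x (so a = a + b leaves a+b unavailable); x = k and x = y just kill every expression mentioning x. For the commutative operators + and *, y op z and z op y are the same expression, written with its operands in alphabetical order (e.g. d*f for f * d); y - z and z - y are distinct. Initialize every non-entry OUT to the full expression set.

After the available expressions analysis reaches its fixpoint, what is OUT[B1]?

Answer: {a+f}

Trace:
Converged values:
  B0:  IN={}  OUT={}
  B1:  IN={}  OUT={a+f}
  B2:  IN={a+f}  OUT={a+f}
  B3:  IN={a+f}  OUT={a+f}

Merge at B1: IN[B1] = OUT[B0] = {}
Applying B1's transfer function to that IN value gives OUT[B1] (row B1 above).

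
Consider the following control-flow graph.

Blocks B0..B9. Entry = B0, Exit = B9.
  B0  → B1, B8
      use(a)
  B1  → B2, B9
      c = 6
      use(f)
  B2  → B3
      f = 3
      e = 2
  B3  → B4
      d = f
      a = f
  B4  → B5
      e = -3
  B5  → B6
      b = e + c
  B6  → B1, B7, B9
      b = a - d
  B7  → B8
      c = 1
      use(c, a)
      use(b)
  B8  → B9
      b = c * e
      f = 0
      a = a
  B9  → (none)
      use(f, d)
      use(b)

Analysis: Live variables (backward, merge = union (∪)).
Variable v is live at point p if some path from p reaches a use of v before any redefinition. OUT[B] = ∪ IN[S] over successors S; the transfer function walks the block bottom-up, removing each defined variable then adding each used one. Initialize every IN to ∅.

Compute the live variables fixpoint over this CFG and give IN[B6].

Converged values:
  B0:  IN={a, b, c, d, e, f}  OUT={a, b, c, d, e, f}
  B1:  IN={b, d, f}  OUT={b, c, d, f}
  B2:  IN={c}  OUT={c, f}
  B3:  IN={c, f}  OUT={a, c, d, f}
  B4:  IN={a, c, d, f}  OUT={a, c, d, e, f}
  B5:  IN={a, c, d, e, f}  OUT={a, d, e, f}
  B6:  IN={a, d, e, f}  OUT={a, b, d, e, f}
  B7:  IN={a, b, d, e}  OUT={a, c, d, e}
  B8:  IN={a, c, d, e}  OUT={b, d, f}
  B9:  IN={b, d, f}  OUT={}

Merge at B6: OUT[B6] = IN[B1] ⊔ IN[B7] ⊔ IN[B9] = {a, b, d, e, f}
Applying B6's transfer function to that OUT value gives IN[B6] (row B6 above).

Answer: {a, d, e, f}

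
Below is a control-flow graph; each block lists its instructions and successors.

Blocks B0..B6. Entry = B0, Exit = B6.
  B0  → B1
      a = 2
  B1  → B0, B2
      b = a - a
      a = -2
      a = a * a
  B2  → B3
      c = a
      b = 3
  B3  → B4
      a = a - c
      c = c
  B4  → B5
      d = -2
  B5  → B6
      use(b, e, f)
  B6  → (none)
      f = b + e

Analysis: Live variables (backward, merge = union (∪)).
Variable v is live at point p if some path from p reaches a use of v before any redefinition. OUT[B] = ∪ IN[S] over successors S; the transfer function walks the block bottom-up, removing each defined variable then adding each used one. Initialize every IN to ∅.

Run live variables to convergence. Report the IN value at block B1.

Answer: {a, e, f}

Working:
Fixpoint table:
  B0: | IN={e, f} | OUT={a, e, f}
  B1: | IN={a, e, f} | OUT={a, e, f}
  B2: | IN={a, e, f} | OUT={a, b, c, e, f}
  B3: | IN={a, b, c, e, f} | OUT={b, e, f}
  B4: | IN={b, e, f} | OUT={b, e, f}
  B5: | IN={b, e, f} | OUT={b, e}
  B6: | IN={b, e} | OUT={}

Merge at B1: OUT[B1] = IN[B0] ⊔ IN[B2] = {a, e, f}
Applying B1's transfer function to that OUT value gives IN[B1] (row B1 above).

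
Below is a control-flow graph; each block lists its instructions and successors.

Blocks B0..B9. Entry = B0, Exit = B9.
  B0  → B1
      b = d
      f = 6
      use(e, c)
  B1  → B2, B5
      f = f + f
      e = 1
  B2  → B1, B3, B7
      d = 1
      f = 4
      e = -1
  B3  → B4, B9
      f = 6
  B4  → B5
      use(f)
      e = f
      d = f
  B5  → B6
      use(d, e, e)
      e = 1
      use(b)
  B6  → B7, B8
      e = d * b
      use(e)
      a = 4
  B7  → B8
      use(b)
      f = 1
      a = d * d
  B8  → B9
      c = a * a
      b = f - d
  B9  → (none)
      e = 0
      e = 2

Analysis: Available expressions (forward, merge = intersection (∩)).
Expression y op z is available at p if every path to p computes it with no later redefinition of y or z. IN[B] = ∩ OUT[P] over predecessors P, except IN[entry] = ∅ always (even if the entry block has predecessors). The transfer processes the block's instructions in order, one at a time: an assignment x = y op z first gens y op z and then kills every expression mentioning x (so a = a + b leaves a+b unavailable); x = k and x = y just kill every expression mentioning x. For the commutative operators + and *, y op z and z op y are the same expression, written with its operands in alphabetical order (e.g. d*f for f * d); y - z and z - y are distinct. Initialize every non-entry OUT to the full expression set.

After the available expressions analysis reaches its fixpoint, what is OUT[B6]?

Answer: {b*d}

Trace:
Converged values:
  B0:   IN={}   OUT={}
  B1:   IN={}   OUT={}
  B2:   IN={}   OUT={}
  B3:   IN={}   OUT={}
  B4:   IN={}   OUT={}
  B5:   IN={}   OUT={}
  B6:   IN={}   OUT={b*d}
  B7:   IN={}   OUT={d*d}
  B8:   IN={}   OUT={a*a, f-d}
  B9:   IN={}   OUT={}

Merge at B6: IN[B6] = OUT[B5] = {}
Applying B6's transfer function to that IN value gives OUT[B6] (row B6 above).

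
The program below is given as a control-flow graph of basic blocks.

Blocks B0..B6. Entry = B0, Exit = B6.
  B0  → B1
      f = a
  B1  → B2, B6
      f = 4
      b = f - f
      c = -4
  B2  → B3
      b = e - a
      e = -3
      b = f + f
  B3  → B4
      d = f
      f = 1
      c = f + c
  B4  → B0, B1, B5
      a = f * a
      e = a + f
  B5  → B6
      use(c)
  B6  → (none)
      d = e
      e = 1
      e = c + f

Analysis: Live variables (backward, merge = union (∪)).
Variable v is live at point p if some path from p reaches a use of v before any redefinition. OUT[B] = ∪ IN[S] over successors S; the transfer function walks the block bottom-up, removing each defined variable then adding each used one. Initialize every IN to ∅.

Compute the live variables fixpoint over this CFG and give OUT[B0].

Answer: {a, e}

Working:
Fixpoint table:
  B0:   IN={a, e}   OUT={a, e}
  B1:   IN={a, e}   OUT={a, c, e, f}
  B2:   IN={a, c, e, f}   OUT={a, c, f}
  B3:   IN={a, c, f}   OUT={a, c, f}
  B4:   IN={a, c, f}   OUT={a, c, e, f}
  B5:   IN={c, e, f}   OUT={c, e, f}
  B6:   IN={c, e, f}   OUT={}

Merge at B0: OUT[B0] = IN[B1] = {a, e}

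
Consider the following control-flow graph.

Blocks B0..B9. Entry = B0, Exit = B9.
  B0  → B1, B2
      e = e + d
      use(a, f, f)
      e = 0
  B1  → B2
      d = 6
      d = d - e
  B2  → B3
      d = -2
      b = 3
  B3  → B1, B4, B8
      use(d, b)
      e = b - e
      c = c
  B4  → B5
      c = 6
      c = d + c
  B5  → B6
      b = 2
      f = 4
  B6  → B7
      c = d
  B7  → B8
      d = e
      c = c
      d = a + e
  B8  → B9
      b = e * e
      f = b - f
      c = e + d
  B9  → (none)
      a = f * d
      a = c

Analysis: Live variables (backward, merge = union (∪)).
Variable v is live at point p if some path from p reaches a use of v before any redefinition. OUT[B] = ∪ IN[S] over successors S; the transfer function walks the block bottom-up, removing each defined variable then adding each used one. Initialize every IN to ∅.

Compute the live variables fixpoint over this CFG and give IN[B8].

Converged values:
  B0:  IN={a, c, d, e, f}  OUT={a, c, e, f}
  B1:  IN={a, c, e, f}  OUT={a, c, e, f}
  B2:  IN={a, c, e, f}  OUT={a, b, c, d, e, f}
  B3:  IN={a, b, c, d, e, f}  OUT={a, c, d, e, f}
  B4:  IN={a, d, e}  OUT={a, d, e}
  B5:  IN={a, d, e}  OUT={a, d, e, f}
  B6:  IN={a, d, e, f}  OUT={a, c, e, f}
  B7:  IN={a, c, e, f}  OUT={d, e, f}
  B8:  IN={d, e, f}  OUT={c, d, f}
  B9:  IN={c, d, f}  OUT={}

Merge at B8: OUT[B8] = IN[B9] = {c, d, f}
Applying B8's transfer function to that OUT value gives IN[B8] (row B8 above).

Answer: {d, e, f}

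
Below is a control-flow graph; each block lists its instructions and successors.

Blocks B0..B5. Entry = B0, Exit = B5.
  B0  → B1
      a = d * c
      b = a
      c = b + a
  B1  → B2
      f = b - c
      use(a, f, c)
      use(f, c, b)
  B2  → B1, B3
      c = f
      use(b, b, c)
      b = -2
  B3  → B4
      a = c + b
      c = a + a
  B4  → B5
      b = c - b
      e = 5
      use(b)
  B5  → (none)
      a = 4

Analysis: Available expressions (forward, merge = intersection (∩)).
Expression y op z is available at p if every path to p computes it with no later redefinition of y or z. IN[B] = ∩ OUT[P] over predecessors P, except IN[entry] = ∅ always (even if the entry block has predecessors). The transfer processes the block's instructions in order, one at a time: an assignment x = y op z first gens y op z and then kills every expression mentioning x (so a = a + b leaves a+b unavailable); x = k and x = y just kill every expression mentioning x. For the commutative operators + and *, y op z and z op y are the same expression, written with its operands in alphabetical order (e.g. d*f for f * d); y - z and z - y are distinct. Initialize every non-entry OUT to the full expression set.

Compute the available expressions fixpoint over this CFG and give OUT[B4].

Converged values:
  B0: | IN={} | OUT={a+b}
  B1: | IN={} | OUT={b-c}
  B2: | IN={b-c} | OUT={}
  B3: | IN={} | OUT={a+a}
  B4: | IN={a+a} | OUT={a+a}
  B5: | IN={a+a} | OUT={}

Merge at B4: IN[B4] = OUT[B3] = {a+a}
Applying B4's transfer function to that IN value gives OUT[B4] (row B4 above).

Answer: {a+a}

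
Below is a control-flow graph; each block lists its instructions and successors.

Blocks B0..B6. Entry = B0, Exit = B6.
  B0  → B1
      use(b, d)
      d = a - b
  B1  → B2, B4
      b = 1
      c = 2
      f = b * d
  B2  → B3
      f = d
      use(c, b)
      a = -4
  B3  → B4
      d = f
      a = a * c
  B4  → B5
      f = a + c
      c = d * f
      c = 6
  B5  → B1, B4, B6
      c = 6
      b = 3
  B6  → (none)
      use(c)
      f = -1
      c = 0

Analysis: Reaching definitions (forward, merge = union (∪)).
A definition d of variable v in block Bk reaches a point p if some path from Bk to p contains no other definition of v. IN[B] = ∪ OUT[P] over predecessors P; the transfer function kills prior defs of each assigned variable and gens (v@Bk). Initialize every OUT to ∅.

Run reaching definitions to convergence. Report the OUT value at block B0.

Per-block solution:
  B0:   IN={}   OUT={d@B0}
  B1:   IN={a@B3, b@B5, c@B5, d@B0, d@B3, f@B4}   OUT={a@B3, b@B1, c@B1, d@B0, d@B3, f@B1}
  B2:   IN={a@B3, b@B1, c@B1, d@B0, d@B3, f@B1}   OUT={a@B2, b@B1, c@B1, d@B0, d@B3, f@B2}
  B3:   IN={a@B2, b@B1, c@B1, d@B0, d@B3, f@B2}   OUT={a@B3, b@B1, c@B1, d@B3, f@B2}
  B4:   IN={a@B3, b@B1, b@B5, c@B1, c@B5, d@B0, d@B3, f@B1, f@B2, f@B4}   OUT={a@B3, b@B1, b@B5, c@B4, d@B0, d@B3, f@B4}
  B5:   IN={a@B3, b@B1, b@B5, c@B4, d@B0, d@B3, f@B4}   OUT={a@B3, b@B5, c@B5, d@B0, d@B3, f@B4}
  B6:   IN={a@B3, b@B5, c@B5, d@B0, d@B3, f@B4}   OUT={a@B3, b@B5, c@B6, d@B0, d@B3, f@B6}

B0 is the boundary node: IN[B0] = {}
Applying B0's transfer function to that IN value gives OUT[B0] (row B0 above).

Answer: {d@B0}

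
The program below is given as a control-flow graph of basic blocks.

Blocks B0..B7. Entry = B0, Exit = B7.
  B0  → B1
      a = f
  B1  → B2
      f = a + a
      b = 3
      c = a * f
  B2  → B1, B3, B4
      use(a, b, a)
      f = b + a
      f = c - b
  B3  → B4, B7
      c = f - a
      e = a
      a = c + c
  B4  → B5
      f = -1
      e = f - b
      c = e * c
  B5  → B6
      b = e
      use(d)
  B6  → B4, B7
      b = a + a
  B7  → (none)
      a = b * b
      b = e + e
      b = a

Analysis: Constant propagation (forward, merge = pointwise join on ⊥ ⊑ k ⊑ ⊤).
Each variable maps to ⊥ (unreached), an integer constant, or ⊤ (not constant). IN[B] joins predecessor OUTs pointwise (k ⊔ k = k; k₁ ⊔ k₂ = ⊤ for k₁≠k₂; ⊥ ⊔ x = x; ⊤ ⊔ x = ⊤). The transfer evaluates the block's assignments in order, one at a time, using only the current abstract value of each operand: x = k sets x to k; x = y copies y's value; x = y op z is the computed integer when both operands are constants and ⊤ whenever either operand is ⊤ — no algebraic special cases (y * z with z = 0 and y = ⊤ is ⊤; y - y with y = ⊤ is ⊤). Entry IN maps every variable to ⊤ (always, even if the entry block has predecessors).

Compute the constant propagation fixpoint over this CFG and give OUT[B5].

Converged values:
  B0: | IN=(all ⊤) | OUT=(all ⊤)
  B1: | IN=(all ⊤) | OUT={b:3; rest ⊤}
  B2: | IN={b:3; rest ⊤} | OUT={b:3; rest ⊤}
  B3: | IN={b:3; rest ⊤} | OUT={b:3; rest ⊤}
  B4: | IN=(all ⊤) | OUT={f:-1; rest ⊤}
  B5: | IN={f:-1; rest ⊤} | OUT={f:-1; rest ⊤}
  B6: | IN={f:-1; rest ⊤} | OUT={f:-1; rest ⊤}
  B7: | IN=(all ⊤) | OUT=(all ⊤)

Merge at B5: IN[B5] = OUT[B4] = {a: ⊤, b: ⊤, c: ⊤, d: ⊤, e: ⊤, f: -1}
Applying B5's transfer function to that IN value gives OUT[B5] (row B5 above).

Answer: {a: ⊤, b: ⊤, c: ⊤, d: ⊤, e: ⊤, f: -1}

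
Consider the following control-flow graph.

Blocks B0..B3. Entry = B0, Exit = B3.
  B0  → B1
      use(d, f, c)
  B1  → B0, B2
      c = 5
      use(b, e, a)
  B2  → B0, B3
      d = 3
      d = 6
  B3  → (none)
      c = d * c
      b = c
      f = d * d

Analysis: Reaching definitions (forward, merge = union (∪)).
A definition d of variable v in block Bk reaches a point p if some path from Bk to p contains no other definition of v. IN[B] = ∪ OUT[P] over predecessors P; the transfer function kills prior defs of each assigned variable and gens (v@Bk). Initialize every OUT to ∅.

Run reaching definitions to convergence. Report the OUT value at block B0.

Answer: {c@B1, d@B2}

Working:
Fixpoint table:
  B0:  IN={c@B1, d@B2}  OUT={c@B1, d@B2}
  B1:  IN={c@B1, d@B2}  OUT={c@B1, d@B2}
  B2:  IN={c@B1, d@B2}  OUT={c@B1, d@B2}
  B3:  IN={c@B1, d@B2}  OUT={b@B3, c@B3, d@B2, f@B3}

Merge at B0 (entry node, so the boundary value {} is joined with the incoming edge(s)): IN[B0] = {} ⊔ OUT[B1] ⊔ OUT[B2] = {c@B1, d@B2}
Applying B0's transfer function to that IN value gives OUT[B0] (row B0 above).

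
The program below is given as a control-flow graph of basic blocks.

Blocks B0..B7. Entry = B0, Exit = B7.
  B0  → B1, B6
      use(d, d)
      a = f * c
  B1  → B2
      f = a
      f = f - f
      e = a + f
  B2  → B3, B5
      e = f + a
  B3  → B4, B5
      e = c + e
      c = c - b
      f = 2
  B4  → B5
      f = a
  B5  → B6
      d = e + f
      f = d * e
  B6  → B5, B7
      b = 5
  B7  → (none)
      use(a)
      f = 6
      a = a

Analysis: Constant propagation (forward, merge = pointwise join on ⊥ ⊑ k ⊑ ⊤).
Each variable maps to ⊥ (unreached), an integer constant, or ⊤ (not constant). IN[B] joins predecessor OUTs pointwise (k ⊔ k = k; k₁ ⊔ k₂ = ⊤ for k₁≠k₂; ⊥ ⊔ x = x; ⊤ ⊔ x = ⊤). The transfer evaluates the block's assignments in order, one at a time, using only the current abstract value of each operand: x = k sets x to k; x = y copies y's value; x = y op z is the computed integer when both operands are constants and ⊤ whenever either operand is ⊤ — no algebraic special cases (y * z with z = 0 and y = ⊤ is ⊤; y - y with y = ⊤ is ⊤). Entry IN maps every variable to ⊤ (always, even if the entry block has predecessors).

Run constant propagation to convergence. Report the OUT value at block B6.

Answer: {a: ⊤, b: 5, c: ⊤, d: ⊤, e: ⊤, f: ⊤}

Trace:
Fixpoint table:
  B0:   IN=(all ⊤)   OUT=(all ⊤)
  B1:   IN=(all ⊤)   OUT=(all ⊤)
  B2:   IN=(all ⊤)   OUT=(all ⊤)
  B3:   IN=(all ⊤)   OUT={f:2; rest ⊤}
  B4:   IN={f:2; rest ⊤}   OUT=(all ⊤)
  B5:   IN=(all ⊤)   OUT=(all ⊤)
  B6:   IN=(all ⊤)   OUT={b:5; rest ⊤}
  B7:   IN={b:5; rest ⊤}   OUT={b:5, f:6; rest ⊤}

Merge at B6: IN[B6] = OUT[B0] ⊔ OUT[B5] = {a: ⊤, b: ⊤, c: ⊤, d: ⊤, e: ⊤, f: ⊤}
Applying B6's transfer function to that IN value gives OUT[B6] (row B6 above).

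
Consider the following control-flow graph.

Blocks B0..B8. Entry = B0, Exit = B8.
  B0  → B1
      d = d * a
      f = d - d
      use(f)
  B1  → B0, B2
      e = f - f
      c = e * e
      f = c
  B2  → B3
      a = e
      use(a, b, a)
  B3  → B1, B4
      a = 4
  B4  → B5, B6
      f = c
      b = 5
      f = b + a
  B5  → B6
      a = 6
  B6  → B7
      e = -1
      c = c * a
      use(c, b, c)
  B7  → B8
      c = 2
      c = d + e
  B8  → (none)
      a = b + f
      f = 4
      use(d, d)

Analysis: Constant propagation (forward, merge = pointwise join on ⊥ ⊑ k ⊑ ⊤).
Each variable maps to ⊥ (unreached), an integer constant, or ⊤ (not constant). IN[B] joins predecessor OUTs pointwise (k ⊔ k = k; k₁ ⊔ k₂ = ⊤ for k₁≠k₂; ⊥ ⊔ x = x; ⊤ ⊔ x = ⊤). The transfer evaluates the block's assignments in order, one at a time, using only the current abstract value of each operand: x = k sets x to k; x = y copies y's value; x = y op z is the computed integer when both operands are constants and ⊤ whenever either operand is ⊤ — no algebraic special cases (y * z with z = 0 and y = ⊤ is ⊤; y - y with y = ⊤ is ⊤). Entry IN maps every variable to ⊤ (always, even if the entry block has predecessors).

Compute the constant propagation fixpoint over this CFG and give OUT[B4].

Fixpoint table:
  B0:   IN=(all ⊤)   OUT=(all ⊤)
  B1:   IN=(all ⊤)   OUT=(all ⊤)
  B2:   IN=(all ⊤)   OUT=(all ⊤)
  B3:   IN=(all ⊤)   OUT={a:4; rest ⊤}
  B4:   IN={a:4; rest ⊤}   OUT={a:4, b:5, f:9; rest ⊤}
  B5:   IN={a:4, b:5, f:9; rest ⊤}   OUT={a:6, b:5, f:9; rest ⊤}
  B6:   IN={b:5, f:9; rest ⊤}   OUT={b:5, e:-1, f:9; rest ⊤}
  B7:   IN={b:5, e:-1, f:9; rest ⊤}   OUT={b:5, e:-1, f:9; rest ⊤}
  B8:   IN={b:5, e:-1, f:9; rest ⊤}   OUT={a:14, b:5, e:-1, f:4; rest ⊤}

Merge at B4: IN[B4] = OUT[B3] = {a: 4, b: ⊤, c: ⊤, d: ⊤, e: ⊤, f: ⊤}
Applying B4's transfer function to that IN value gives OUT[B4] (row B4 above).

Answer: {a: 4, b: 5, c: ⊤, d: ⊤, e: ⊤, f: 9}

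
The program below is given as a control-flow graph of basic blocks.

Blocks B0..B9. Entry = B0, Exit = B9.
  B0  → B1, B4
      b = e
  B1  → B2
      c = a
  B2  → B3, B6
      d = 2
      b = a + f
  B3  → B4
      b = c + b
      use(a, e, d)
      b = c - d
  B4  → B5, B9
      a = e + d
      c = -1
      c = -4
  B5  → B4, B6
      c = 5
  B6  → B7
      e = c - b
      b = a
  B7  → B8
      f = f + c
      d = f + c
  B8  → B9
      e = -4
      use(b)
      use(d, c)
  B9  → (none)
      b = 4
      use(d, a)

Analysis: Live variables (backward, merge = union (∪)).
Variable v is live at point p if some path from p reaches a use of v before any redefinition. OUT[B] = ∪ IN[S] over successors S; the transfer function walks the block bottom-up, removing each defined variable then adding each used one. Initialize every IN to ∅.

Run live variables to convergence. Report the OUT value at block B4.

Answer: {a, b, d, e, f}

Trace:
Converged values:
  B0: | IN={a, d, e, f} | OUT={a, b, d, e, f}
  B1: | IN={a, e, f} | OUT={a, c, e, f}
  B2: | IN={a, c, e, f} | OUT={a, b, c, d, e, f}
  B3: | IN={a, b, c, d, e, f} | OUT={b, d, e, f}
  B4: | IN={b, d, e, f} | OUT={a, b, d, e, f}
  B5: | IN={a, b, d, e, f} | OUT={a, b, c, d, e, f}
  B6: | IN={a, b, c, f} | OUT={a, b, c, f}
  B7: | IN={a, b, c, f} | OUT={a, b, c, d}
  B8: | IN={a, b, c, d} | OUT={a, d}
  B9: | IN={a, d} | OUT={}

Merge at B4: OUT[B4] = IN[B5] ⊔ IN[B9] = {a, b, d, e, f}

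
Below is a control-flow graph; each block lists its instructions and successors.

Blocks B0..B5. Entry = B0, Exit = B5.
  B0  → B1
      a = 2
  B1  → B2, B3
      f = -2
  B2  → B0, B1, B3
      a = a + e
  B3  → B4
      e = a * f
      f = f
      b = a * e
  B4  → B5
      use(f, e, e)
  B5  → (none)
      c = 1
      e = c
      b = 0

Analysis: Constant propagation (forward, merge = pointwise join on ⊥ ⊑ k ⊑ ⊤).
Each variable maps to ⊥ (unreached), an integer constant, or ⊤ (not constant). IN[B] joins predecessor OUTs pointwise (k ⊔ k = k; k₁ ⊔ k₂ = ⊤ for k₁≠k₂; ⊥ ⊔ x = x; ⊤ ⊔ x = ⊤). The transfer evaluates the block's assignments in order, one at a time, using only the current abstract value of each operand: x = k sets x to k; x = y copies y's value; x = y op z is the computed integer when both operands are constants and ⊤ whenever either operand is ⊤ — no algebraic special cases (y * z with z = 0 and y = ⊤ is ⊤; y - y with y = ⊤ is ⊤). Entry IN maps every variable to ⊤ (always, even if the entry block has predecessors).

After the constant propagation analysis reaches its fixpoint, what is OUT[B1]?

Converged values:
  B0: | IN=(all ⊤) | OUT={a:2; rest ⊤}
  B1: | IN=(all ⊤) | OUT={f:-2; rest ⊤}
  B2: | IN={f:-2; rest ⊤} | OUT={f:-2; rest ⊤}
  B3: | IN={f:-2; rest ⊤} | OUT={f:-2; rest ⊤}
  B4: | IN={f:-2; rest ⊤} | OUT={f:-2; rest ⊤}
  B5: | IN={f:-2; rest ⊤} | OUT={b:0, c:1, e:1, f:-2; rest ⊤}

Merge at B1: IN[B1] = OUT[B0] ⊔ OUT[B2] = {a: ⊤, b: ⊤, c: ⊤, d: ⊤, e: ⊤, f: ⊤}
Applying B1's transfer function to that IN value gives OUT[B1] (row B1 above).

Answer: {a: ⊤, b: ⊤, c: ⊤, d: ⊤, e: ⊤, f: -2}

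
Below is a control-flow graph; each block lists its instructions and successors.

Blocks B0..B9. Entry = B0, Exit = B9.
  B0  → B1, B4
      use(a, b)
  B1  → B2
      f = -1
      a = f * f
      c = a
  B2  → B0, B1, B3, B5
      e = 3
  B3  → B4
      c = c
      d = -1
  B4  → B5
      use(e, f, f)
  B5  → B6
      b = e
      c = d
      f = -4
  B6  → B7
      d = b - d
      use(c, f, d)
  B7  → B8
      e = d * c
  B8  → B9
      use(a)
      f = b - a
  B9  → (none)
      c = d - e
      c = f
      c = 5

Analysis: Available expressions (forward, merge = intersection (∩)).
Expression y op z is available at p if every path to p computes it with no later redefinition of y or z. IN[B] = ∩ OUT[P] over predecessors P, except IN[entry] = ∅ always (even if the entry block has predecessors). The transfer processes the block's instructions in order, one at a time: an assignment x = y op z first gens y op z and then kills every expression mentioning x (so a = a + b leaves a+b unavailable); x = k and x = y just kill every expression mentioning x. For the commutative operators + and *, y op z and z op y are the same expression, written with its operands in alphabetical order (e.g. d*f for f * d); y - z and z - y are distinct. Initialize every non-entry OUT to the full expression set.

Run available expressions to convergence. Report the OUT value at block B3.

Per-block solution:
  B0:   IN={}   OUT={}
  B1:   IN={}   OUT={f*f}
  B2:   IN={f*f}   OUT={f*f}
  B3:   IN={f*f}   OUT={f*f}
  B4:   IN={}   OUT={}
  B5:   IN={}   OUT={}
  B6:   IN={}   OUT={}
  B7:   IN={}   OUT={c*d}
  B8:   IN={c*d}   OUT={b-a, c*d}
  B9:   IN={b-a, c*d}   OUT={b-a, d-e}

Merge at B3: IN[B3] = OUT[B2] = {f*f}
Applying B3's transfer function to that IN value gives OUT[B3] (row B3 above).

Answer: {f*f}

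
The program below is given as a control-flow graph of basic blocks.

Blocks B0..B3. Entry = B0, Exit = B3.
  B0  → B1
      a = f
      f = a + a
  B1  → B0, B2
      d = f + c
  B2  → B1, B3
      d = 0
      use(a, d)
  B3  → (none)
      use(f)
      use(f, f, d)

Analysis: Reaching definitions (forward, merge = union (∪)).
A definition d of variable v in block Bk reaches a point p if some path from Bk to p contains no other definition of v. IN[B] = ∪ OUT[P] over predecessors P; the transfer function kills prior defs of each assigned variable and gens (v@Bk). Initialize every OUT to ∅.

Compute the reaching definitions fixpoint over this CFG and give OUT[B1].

Answer: {a@B0, d@B1, f@B0}

Derivation:
Per-block solution:
  B0: | IN={a@B0, d@B1, f@B0} | OUT={a@B0, d@B1, f@B0}
  B1: | IN={a@B0, d@B1, d@B2, f@B0} | OUT={a@B0, d@B1, f@B0}
  B2: | IN={a@B0, d@B1, f@B0} | OUT={a@B0, d@B2, f@B0}
  B3: | IN={a@B0, d@B2, f@B0} | OUT={a@B0, d@B2, f@B0}

Merge at B1: IN[B1] = OUT[B0] ⊔ OUT[B2] = {a@B0, d@B1, d@B2, f@B0}
Applying B1's transfer function to that IN value gives OUT[B1] (row B1 above).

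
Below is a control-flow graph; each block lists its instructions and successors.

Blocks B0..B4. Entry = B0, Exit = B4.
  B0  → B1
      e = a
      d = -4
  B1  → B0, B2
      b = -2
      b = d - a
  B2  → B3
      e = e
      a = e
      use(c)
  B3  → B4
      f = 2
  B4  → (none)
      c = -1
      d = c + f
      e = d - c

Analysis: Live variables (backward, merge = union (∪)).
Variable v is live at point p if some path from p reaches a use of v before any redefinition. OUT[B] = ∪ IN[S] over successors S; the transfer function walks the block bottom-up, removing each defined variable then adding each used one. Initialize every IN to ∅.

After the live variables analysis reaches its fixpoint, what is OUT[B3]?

Converged values:
  B0:   IN={a, c}   OUT={a, c, d, e}
  B1:   IN={a, c, d, e}   OUT={a, c, e}
  B2:   IN={c, e}   OUT={}
  B3:   IN={}   OUT={f}
  B4:   IN={f}   OUT={}

Merge at B3: OUT[B3] = IN[B4] = {f}

Answer: {f}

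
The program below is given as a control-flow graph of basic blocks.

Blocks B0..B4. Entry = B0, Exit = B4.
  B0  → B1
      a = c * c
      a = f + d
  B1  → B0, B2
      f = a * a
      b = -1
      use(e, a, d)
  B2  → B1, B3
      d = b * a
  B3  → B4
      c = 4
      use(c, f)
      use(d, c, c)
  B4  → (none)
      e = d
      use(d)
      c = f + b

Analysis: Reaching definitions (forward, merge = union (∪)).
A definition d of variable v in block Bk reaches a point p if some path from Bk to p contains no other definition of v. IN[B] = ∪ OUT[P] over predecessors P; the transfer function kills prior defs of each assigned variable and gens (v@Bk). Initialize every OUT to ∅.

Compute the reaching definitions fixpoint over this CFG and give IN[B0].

Fixpoint table:
  B0: | IN={a@B0, b@B1, d@B2, f@B1} | OUT={a@B0, b@B1, d@B2, f@B1}
  B1: | IN={a@B0, b@B1, d@B2, f@B1} | OUT={a@B0, b@B1, d@B2, f@B1}
  B2: | IN={a@B0, b@B1, d@B2, f@B1} | OUT={a@B0, b@B1, d@B2, f@B1}
  B3: | IN={a@B0, b@B1, d@B2, f@B1} | OUT={a@B0, b@B1, c@B3, d@B2, f@B1}
  B4: | IN={a@B0, b@B1, c@B3, d@B2, f@B1} | OUT={a@B0, b@B1, c@B4, d@B2, e@B4, f@B1}

Merge at B0 (entry node, so the boundary value {} is joined with the incoming edge(s)): IN[B0] = {} ⊔ OUT[B1] = {a@B0, b@B1, d@B2, f@B1}

Answer: {a@B0, b@B1, d@B2, f@B1}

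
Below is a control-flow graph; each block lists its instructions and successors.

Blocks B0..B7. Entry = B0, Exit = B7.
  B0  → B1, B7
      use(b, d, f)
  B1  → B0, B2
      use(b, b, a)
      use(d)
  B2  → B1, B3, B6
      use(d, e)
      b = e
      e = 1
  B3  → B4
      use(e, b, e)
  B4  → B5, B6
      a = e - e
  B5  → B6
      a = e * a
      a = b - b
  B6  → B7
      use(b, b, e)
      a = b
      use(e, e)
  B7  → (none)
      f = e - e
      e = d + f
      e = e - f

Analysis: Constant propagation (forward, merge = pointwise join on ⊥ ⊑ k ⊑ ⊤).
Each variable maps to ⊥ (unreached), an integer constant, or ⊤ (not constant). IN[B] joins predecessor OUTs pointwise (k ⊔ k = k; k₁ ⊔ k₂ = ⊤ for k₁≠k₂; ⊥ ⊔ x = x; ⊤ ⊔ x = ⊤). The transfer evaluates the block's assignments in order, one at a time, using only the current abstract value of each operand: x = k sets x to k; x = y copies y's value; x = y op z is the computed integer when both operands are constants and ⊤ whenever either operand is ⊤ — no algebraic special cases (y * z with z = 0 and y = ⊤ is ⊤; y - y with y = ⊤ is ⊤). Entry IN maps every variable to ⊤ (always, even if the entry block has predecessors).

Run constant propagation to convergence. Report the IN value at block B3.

Fixpoint table:
  B0:  IN=(all ⊤)  OUT=(all ⊤)
  B1:  IN=(all ⊤)  OUT=(all ⊤)
  B2:  IN=(all ⊤)  OUT={e:1; rest ⊤}
  B3:  IN={e:1; rest ⊤}  OUT={e:1; rest ⊤}
  B4:  IN={e:1; rest ⊤}  OUT={a:0, e:1; rest ⊤}
  B5:  IN={a:0, e:1; rest ⊤}  OUT={e:1; rest ⊤}
  B6:  IN={e:1; rest ⊤}  OUT={e:1; rest ⊤}
  B7:  IN=(all ⊤)  OUT=(all ⊤)

Merge at B3: IN[B3] = OUT[B2] = {a: ⊤, b: ⊤, c: ⊤, d: ⊤, e: 1, f: ⊤}

Answer: {a: ⊤, b: ⊤, c: ⊤, d: ⊤, e: 1, f: ⊤}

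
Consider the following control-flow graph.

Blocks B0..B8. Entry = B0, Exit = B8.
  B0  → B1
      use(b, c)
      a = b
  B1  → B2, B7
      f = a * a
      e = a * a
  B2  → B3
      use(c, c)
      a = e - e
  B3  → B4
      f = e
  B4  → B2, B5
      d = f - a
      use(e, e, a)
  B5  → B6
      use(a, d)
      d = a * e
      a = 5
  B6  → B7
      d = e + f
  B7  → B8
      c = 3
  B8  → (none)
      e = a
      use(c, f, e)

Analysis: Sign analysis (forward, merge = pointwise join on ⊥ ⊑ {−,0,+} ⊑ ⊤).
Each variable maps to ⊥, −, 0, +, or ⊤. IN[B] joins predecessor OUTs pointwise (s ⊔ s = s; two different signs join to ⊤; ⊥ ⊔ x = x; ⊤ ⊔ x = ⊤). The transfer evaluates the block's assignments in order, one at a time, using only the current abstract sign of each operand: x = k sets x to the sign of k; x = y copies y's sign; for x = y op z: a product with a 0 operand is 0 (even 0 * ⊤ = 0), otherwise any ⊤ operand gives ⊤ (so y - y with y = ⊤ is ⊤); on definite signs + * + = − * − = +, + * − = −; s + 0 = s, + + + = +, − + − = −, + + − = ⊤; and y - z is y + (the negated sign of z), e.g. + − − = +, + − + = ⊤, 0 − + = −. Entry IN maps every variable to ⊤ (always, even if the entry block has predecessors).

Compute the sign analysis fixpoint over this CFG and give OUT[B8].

Answer: {a: ⊤, b: ⊤, c: +, d: ⊤, e: ⊤, f: ⊤}

Trace:
Converged values:
  B0:   IN=(all ⊤)   OUT=(all ⊤)
  B1:   IN=(all ⊤)   OUT=(all ⊤)
  B2:   IN=(all ⊤)   OUT=(all ⊤)
  B3:   IN=(all ⊤)   OUT=(all ⊤)
  B4:   IN=(all ⊤)   OUT=(all ⊤)
  B5:   IN=(all ⊤)   OUT={a:+; rest ⊤}
  B6:   IN={a:+; rest ⊤}   OUT={a:+; rest ⊤}
  B7:   IN=(all ⊤)   OUT={c:+; rest ⊤}
  B8:   IN={c:+; rest ⊤}   OUT={c:+; rest ⊤}

Merge at B8: IN[B8] = OUT[B7] = {a: ⊤, b: ⊤, c: +, d: ⊤, e: ⊤, f: ⊤}
Applying B8's transfer function to that IN value gives OUT[B8] (row B8 above).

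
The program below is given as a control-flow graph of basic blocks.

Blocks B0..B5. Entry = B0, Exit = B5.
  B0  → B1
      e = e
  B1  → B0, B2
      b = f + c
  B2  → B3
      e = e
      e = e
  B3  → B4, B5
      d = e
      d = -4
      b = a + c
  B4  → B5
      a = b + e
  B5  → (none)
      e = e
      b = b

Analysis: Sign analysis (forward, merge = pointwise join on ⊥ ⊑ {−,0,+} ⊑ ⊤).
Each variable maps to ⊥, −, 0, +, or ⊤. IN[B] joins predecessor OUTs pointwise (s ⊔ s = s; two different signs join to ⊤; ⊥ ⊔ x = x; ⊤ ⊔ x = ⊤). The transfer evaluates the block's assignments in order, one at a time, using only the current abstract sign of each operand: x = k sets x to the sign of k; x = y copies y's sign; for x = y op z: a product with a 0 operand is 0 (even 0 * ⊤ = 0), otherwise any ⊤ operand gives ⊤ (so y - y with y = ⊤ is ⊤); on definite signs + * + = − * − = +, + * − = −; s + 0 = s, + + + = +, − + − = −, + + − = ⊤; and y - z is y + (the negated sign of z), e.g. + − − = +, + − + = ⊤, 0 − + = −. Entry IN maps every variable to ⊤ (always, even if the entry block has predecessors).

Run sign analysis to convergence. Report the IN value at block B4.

Converged values:
  B0:  IN=(all ⊤)  OUT=(all ⊤)
  B1:  IN=(all ⊤)  OUT=(all ⊤)
  B2:  IN=(all ⊤)  OUT=(all ⊤)
  B3:  IN=(all ⊤)  OUT={d:-; rest ⊤}
  B4:  IN={d:-; rest ⊤}  OUT={d:-; rest ⊤}
  B5:  IN={d:-; rest ⊤}  OUT={d:-; rest ⊤}

Merge at B4: IN[B4] = OUT[B3] = {a: ⊤, b: ⊤, c: ⊤, d: -, e: ⊤, f: ⊤}

Answer: {a: ⊤, b: ⊤, c: ⊤, d: -, e: ⊤, f: ⊤}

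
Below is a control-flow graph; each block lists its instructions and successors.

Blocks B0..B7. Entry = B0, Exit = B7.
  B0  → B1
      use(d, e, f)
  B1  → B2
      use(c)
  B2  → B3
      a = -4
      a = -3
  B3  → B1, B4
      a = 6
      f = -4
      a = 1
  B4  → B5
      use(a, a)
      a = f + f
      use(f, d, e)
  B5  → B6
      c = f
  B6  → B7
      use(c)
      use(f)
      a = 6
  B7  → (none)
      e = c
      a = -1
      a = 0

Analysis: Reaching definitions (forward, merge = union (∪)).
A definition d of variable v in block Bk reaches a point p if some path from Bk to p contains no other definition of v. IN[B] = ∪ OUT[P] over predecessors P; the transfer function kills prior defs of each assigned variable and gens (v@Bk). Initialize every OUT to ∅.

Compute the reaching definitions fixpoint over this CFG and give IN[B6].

Converged values:
  B0:   IN={}   OUT={}
  B1:   IN={a@B3, f@B3}   OUT={a@B3, f@B3}
  B2:   IN={a@B3, f@B3}   OUT={a@B2, f@B3}
  B3:   IN={a@B2, f@B3}   OUT={a@B3, f@B3}
  B4:   IN={a@B3, f@B3}   OUT={a@B4, f@B3}
  B5:   IN={a@B4, f@B3}   OUT={a@B4, c@B5, f@B3}
  B6:   IN={a@B4, c@B5, f@B3}   OUT={a@B6, c@B5, f@B3}
  B7:   IN={a@B6, c@B5, f@B3}   OUT={a@B7, c@B5, e@B7, f@B3}

Merge at B6: IN[B6] = OUT[B5] = {a@B4, c@B5, f@B3}

Answer: {a@B4, c@B5, f@B3}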